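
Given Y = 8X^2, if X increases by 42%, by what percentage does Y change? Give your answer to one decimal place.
101.6%

For Y = 8X^2:
If X → X(1 + 0.42)
Then Y → Y · (1 + 0.42)^2
     = Y · 2.0164

Percentage change = ((1 + 0.42)^2 − 1) × 100% ≈ 101.6%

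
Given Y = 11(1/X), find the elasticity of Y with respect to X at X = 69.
Elasticity = -1

Elasticity = (dY/dX) · (X/Y)

dY/dX = -11/X²
At X = 69: dY/dX = -11/4761, Y = 11/69

Elasticity = (-11/4761) · (69 / (11/69)) = -1

Interpretation: for a small percentage change in X, the percentage change in Y is approximately -1.00 times as large.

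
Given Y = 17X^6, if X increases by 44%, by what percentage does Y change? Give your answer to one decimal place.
791.6%

For Y = 17X^6:
If X → X(1 + 0.44)
Then Y → Y · (1 + 0.44)^6
     ≈ Y · 8.9161

Percentage change = ((1 + 0.44)^6 − 1) × 100% ≈ 791.6%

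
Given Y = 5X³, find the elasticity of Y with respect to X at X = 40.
Elasticity = 3

Elasticity = (dY/dX) · (X/Y)

dY/dX = 15·X²
At X = 40: dY/dX = 24000, Y = 320000

Elasticity = 24000 · (40 / 320000) = 3

Interpretation: for a small percentage change in X, the percentage change in Y is approximately 3.00 times as large.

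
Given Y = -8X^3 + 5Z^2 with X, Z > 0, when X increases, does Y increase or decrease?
Y decreases

Taking the partial derivative:
∂Y/∂X = -24X^2

∂Y/∂X = -24X^2 < 0 (assuming positive values)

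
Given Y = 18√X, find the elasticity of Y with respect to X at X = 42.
Elasticity = 1/2

Elasticity = (dY/dX) · (X/Y)

dY/dX = 9/√X
At X = 42: dY/dX = 3·√42/14, Y = 18·√42

Elasticity = (3·√42/14) · (42 / (18·√42)) = 1/2

Interpretation: for a small percentage change in X, the percentage change in Y is approximately 0.50 times as large.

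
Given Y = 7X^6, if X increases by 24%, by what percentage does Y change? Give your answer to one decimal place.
263.5%

For Y = 7X^6:
If X → X(1 + 0.24)
Then Y → Y · (1 + 0.24)^6
     ≈ Y · 3.6352

Percentage change = ((1 + 0.24)^6 − 1) × 100% ≈ 263.5%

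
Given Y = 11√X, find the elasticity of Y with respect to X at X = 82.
Elasticity = 1/2

Elasticity = (dY/dX) · (X/Y)

dY/dX = 11/(2·√X)
At X = 82: dY/dX = 11·√82/164, Y = 11·√82

Elasticity = (11·√82/164) · (82 / (11·√82)) = 1/2

Interpretation: for a small percentage change in X, the percentage change in Y is approximately 0.50 times as large.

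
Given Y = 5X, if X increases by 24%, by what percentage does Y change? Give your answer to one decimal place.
24.0%

For Y = 5X:
If X → X(1 + 0.24)
Then Y → Y · (1 + 0.24)^1
     = Y · 1.2400

Percentage change = ((1 + 0.24)^1 − 1) × 100% = 24.0%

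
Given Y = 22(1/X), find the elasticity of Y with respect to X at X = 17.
Elasticity = -1

Elasticity = (dY/dX) · (X/Y)

dY/dX = -22/X²
At X = 17: dY/dX = -22/289, Y = 22/17

Elasticity = (-22/289) · (17 / (22/17)) = -1

Interpretation: for a small percentage change in X, the percentage change in Y is approximately -1.00 times as large.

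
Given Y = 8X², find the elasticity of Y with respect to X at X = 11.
Elasticity = 2

Elasticity = (dY/dX) · (X/Y)

dY/dX = 16·X
At X = 11: dY/dX = 176, Y = 968

Elasticity = 176 · (11 / 968) = 2

Interpretation: for a small percentage change in X, the percentage change in Y is approximately 2.00 times as large.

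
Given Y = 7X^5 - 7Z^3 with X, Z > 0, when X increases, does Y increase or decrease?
Y increases

Taking the partial derivative:
∂Y/∂X = 35X^4

∂Y/∂X = 35X^4 > 0 (assuming positive values)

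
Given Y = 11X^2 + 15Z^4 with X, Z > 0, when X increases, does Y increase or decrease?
Y increases

Taking the partial derivative:
∂Y/∂X = 22X

∂Y/∂X = 22X > 0 (assuming positive values)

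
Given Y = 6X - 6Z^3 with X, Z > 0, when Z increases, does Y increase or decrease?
Y decreases

Taking the partial derivative:
∂Y/∂Z = -18Z^2

∂Y/∂Z = -18Z^2 < 0 (assuming positive values)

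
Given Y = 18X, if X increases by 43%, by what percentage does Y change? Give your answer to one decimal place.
43.0%

For Y = 18X:
If X → X(1 + 0.43)
Then Y → Y · (1 + 0.43)^1
     = Y · 1.4300

Percentage change = ((1 + 0.43)^1 − 1) × 100% = 43.0%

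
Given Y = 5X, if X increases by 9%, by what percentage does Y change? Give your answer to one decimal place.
9.0%

For Y = 5X:
If X → X(1 + 0.09)
Then Y → Y · (1 + 0.09)^1
     = Y · 1.0900

Percentage change = ((1 + 0.09)^1 − 1) × 100% = 9.0%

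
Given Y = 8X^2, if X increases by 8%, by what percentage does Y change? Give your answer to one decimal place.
16.6%

For Y = 8X^2:
If X → X(1 + 0.08)
Then Y → Y · (1 + 0.08)^2
     = Y · 1.1664

Percentage change = ((1 + 0.08)^2 − 1) × 100% ≈ 16.6%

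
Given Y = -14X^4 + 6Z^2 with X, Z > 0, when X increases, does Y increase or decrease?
Y decreases

Taking the partial derivative:
∂Y/∂X = -56X^3

∂Y/∂X = -56X^3 < 0 (assuming positive values)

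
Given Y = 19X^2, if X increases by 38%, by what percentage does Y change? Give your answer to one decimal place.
90.4%

For Y = 19X^2:
If X → X(1 + 0.38)
Then Y → Y · (1 + 0.38)^2
     = Y · 1.9044

Percentage change = ((1 + 0.38)^2 − 1) × 100% ≈ 90.4%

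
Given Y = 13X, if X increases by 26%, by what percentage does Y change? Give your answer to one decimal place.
26.0%

For Y = 13X:
If X → X(1 + 0.26)
Then Y → Y · (1 + 0.26)^1
     = Y · 1.2600

Percentage change = ((1 + 0.26)^1 − 1) × 100% = 26.0%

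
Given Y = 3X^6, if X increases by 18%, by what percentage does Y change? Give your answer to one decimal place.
170.0%

For Y = 3X^6:
If X → X(1 + 0.18)
Then Y → Y · (1 + 0.18)^6
     ≈ Y · 2.6996

Percentage change = ((1 + 0.18)^6 − 1) × 100% ≈ 170.0%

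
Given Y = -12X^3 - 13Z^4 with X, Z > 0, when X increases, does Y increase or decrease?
Y decreases

Taking the partial derivative:
∂Y/∂X = -36X^2

∂Y/∂X = -36X^2 < 0 (assuming positive values)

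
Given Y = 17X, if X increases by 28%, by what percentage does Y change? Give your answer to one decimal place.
28.0%

For Y = 17X:
If X → X(1 + 0.28)
Then Y → Y · (1 + 0.28)^1
     = Y · 1.2800

Percentage change = ((1 + 0.28)^1 − 1) × 100% = 28.0%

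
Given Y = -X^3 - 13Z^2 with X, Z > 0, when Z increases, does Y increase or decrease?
Y decreases

Taking the partial derivative:
∂Y/∂Z = -26Z

∂Y/∂Z = -26Z < 0 (assuming positive values)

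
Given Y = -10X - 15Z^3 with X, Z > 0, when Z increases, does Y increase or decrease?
Y decreases

Taking the partial derivative:
∂Y/∂Z = -45Z^2

∂Y/∂Z = -45Z^2 < 0 (assuming positive values)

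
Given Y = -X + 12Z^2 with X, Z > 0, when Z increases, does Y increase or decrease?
Y increases

Taking the partial derivative:
∂Y/∂Z = 24Z

∂Y/∂Z = 24Z > 0 (assuming positive values)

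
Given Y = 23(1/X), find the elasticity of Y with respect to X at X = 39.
Elasticity = -1

Elasticity = (dY/dX) · (X/Y)

dY/dX = -23/X²
At X = 39: dY/dX = -23/1521, Y = 23/39

Elasticity = (-23/1521) · (39 / (23/39)) = -1

Interpretation: for a small percentage change in X, the percentage change in Y is approximately -1.00 times as large.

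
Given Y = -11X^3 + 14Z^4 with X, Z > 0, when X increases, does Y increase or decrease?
Y decreases

Taking the partial derivative:
∂Y/∂X = -33X^2

∂Y/∂X = -33X^2 < 0 (assuming positive values)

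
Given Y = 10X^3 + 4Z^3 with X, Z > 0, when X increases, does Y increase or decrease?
Y increases

Taking the partial derivative:
∂Y/∂X = 30X^2

∂Y/∂X = 30X^2 > 0 (assuming positive values)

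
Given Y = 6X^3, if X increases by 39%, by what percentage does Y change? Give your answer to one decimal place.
168.6%

For Y = 6X^3:
If X → X(1 + 0.39)
Then Y → Y · (1 + 0.39)^3
     ≈ Y · 2.6856

Percentage change = ((1 + 0.39)^3 − 1) × 100% ≈ 168.6%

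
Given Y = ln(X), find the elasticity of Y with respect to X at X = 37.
Elasticity = 1/ln(37) ≈ 0.2769

Elasticity = (dY/dX) · (X/Y)

dY/dX = 1/X
At X = 37: dY/dX = 1/37, Y = ln(37)

Elasticity = (1/37) · (37 / (ln(37))) = 1/ln(37) ≈ 0.2769

Interpretation: for a small percentage change in X, the percentage change in Y is approximately 0.28 times as large.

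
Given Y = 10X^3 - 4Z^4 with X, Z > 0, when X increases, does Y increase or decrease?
Y increases

Taking the partial derivative:
∂Y/∂X = 30X^2

∂Y/∂X = 30X^2 > 0 (assuming positive values)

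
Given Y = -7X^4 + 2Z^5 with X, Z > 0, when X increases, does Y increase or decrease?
Y decreases

Taking the partial derivative:
∂Y/∂X = -28X^3

∂Y/∂X = -28X^3 < 0 (assuming positive values)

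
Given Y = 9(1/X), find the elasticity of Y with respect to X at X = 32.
Elasticity = -1

Elasticity = (dY/dX) · (X/Y)

dY/dX = -9/X²
At X = 32: dY/dX = -9/1024, Y = 9/32

Elasticity = (-9/1024) · (32 / (9/32)) = -1

Interpretation: for a small percentage change in X, the percentage change in Y is approximately -1.00 times as large.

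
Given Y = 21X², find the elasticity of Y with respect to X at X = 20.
Elasticity = 2

Elasticity = (dY/dX) · (X/Y)

dY/dX = 42·X
At X = 20: dY/dX = 840, Y = 8400

Elasticity = 840 · (20 / 8400) = 2

Interpretation: for a small percentage change in X, the percentage change in Y is approximately 2.00 times as large.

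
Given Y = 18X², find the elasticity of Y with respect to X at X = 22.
Elasticity = 2

Elasticity = (dY/dX) · (X/Y)

dY/dX = 36·X
At X = 22: dY/dX = 792, Y = 8712

Elasticity = 792 · (22 / 8712) = 2

Interpretation: for a small percentage change in X, the percentage change in Y is approximately 2.00 times as large.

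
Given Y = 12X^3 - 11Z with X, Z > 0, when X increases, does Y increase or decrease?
Y increases

Taking the partial derivative:
∂Y/∂X = 36X^2

∂Y/∂X = 36X^2 > 0 (assuming positive values)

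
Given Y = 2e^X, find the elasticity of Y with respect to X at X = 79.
Elasticity = 79

Elasticity = (dY/dX) · (X/Y)

dY/dX = 2·e^X
At X = 79: dY/dX = 2·e^79, Y = 2·e^79

Elasticity = (2·e^79) · (79 / (2·e^79)) = 79

Interpretation: for a small percentage change in X, the percentage change in Y is approximately 79.00 times as large.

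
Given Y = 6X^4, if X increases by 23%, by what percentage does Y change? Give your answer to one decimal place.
128.9%

For Y = 6X^4:
If X → X(1 + 0.23)
Then Y → Y · (1 + 0.23)^4
     ≈ Y · 2.2889

Percentage change = ((1 + 0.23)^4 − 1) × 100% ≈ 128.9%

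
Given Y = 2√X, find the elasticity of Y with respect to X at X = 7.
Elasticity = 1/2

Elasticity = (dY/dX) · (X/Y)

dY/dX = 1/√X
At X = 7: dY/dX = √7/7, Y = 2·√7

Elasticity = (√7/7) · (7 / (2·√7)) = 1/2

Interpretation: for a small percentage change in X, the percentage change in Y is approximately 0.50 times as large.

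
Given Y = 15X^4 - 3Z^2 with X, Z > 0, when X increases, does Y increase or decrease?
Y increases

Taking the partial derivative:
∂Y/∂X = 60X^3

∂Y/∂X = 60X^3 > 0 (assuming positive values)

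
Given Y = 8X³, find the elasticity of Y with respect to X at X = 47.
Elasticity = 3

Elasticity = (dY/dX) · (X/Y)

dY/dX = 24·X²
At X = 47: dY/dX = 53016, Y = 830584

Elasticity = 53016 · (47 / 830584) = 3

Interpretation: for a small percentage change in X, the percentage change in Y is approximately 3.00 times as large.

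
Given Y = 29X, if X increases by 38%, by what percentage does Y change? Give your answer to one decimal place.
38.0%

For Y = 29X:
If X → X(1 + 0.38)
Then Y → Y · (1 + 0.38)^1
     = Y · 1.3800

Percentage change = ((1 + 0.38)^1 − 1) × 100% = 38.0%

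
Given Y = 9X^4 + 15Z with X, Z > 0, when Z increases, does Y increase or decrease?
Y increases

Taking the partial derivative:
∂Y/∂Z = 15

∂Y/∂Z = 15 > 0 (assuming positive values)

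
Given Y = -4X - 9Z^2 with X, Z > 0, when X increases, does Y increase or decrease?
Y decreases

Taking the partial derivative:
∂Y/∂X = -4

∂Y/∂X = -4 < 0 (assuming positive values)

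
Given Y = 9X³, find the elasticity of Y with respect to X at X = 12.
Elasticity = 3

Elasticity = (dY/dX) · (X/Y)

dY/dX = 27·X²
At X = 12: dY/dX = 3888, Y = 15552

Elasticity = 3888 · (12 / 15552) = 3

Interpretation: for a small percentage change in X, the percentage change in Y is approximately 3.00 times as large.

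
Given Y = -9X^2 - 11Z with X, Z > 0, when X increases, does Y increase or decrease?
Y decreases

Taking the partial derivative:
∂Y/∂X = -18X

∂Y/∂X = -18X < 0 (assuming positive values)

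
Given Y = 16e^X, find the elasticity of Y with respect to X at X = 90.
Elasticity = 90

Elasticity = (dY/dX) · (X/Y)

dY/dX = 16·e^X
At X = 90: dY/dX = 16·e^90, Y = 16·e^90

Elasticity = (16·e^90) · (90 / (16·e^90)) = 90

Interpretation: for a small percentage change in X, the percentage change in Y is approximately 90.00 times as large.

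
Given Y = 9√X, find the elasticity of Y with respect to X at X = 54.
Elasticity = 1/2

Elasticity = (dY/dX) · (X/Y)

dY/dX = 9/(2·√X)
At X = 54: dY/dX = √6/4, Y = 27·√6

Elasticity = (√6/4) · (54 / (27·√6)) = 1/2

Interpretation: for a small percentage change in X, the percentage change in Y is approximately 0.50 times as large.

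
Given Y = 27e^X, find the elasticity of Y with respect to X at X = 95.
Elasticity = 95

Elasticity = (dY/dX) · (X/Y)

dY/dX = 27·e^X
At X = 95: dY/dX = 27·e^95, Y = 27·e^95

Elasticity = (27·e^95) · (95 / (27·e^95)) = 95

Interpretation: for a small percentage change in X, the percentage change in Y is approximately 95.00 times as large.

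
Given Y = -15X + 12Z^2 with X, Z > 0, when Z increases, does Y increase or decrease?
Y increases

Taking the partial derivative:
∂Y/∂Z = 24Z

∂Y/∂Z = 24Z > 0 (assuming positive values)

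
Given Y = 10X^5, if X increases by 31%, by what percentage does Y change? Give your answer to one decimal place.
285.8%

For Y = 10X^5:
If X → X(1 + 0.31)
Then Y → Y · (1 + 0.31)^5
     ≈ Y · 3.8579

Percentage change = ((1 + 0.31)^5 − 1) × 100% ≈ 285.8%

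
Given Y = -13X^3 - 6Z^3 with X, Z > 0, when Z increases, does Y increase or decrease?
Y decreases

Taking the partial derivative:
∂Y/∂Z = -18Z^2

∂Y/∂Z = -18Z^2 < 0 (assuming positive values)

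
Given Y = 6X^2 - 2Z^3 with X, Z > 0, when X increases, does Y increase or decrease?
Y increases

Taking the partial derivative:
∂Y/∂X = 12X

∂Y/∂X = 12X > 0 (assuming positive values)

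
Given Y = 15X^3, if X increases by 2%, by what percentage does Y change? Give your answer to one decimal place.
6.1%

For Y = 15X^3:
If X → X(1 + 0.02)
Then Y → Y · (1 + 0.02)^3
     ≈ Y · 1.0612

Percentage change = ((1 + 0.02)^3 − 1) × 100% ≈ 6.1%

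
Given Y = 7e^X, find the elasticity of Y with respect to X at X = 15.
Elasticity = 15

Elasticity = (dY/dX) · (X/Y)

dY/dX = 7·e^X
At X = 15: dY/dX = 7·e^15, Y = 7·e^15

Elasticity = (7·e^15) · (15 / (7·e^15)) = 15

Interpretation: for a small percentage change in X, the percentage change in Y is approximately 15.00 times as large.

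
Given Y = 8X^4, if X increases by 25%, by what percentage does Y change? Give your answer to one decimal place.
144.1%

For Y = 8X^4:
If X → X(1 + 0.25)
Then Y → Y · (1 + 0.25)^4
     ≈ Y · 2.4414

Percentage change = ((1 + 0.25)^4 − 1) × 100% ≈ 144.1%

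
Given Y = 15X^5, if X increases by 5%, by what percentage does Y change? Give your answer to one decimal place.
27.6%

For Y = 15X^5:
If X → X(1 + 0.05)
Then Y → Y · (1 + 0.05)^5
     ≈ Y · 1.2763

Percentage change = ((1 + 0.05)^5 − 1) × 100% ≈ 27.6%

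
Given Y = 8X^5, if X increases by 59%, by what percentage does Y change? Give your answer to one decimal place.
916.2%

For Y = 8X^5:
If X → X(1 + 0.59)
Then Y → Y · (1 + 0.59)^5
     ≈ Y · 10.1622

Percentage change = ((1 + 0.59)^5 − 1) × 100% ≈ 916.2%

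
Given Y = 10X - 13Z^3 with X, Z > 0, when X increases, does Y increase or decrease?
Y increases

Taking the partial derivative:
∂Y/∂X = 10

∂Y/∂X = 10 > 0 (assuming positive values)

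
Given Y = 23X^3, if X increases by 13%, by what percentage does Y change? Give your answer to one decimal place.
44.3%

For Y = 23X^3:
If X → X(1 + 0.13)
Then Y → Y · (1 + 0.13)^3
     ≈ Y · 1.4429

Percentage change = ((1 + 0.13)^3 − 1) × 100% ≈ 44.3%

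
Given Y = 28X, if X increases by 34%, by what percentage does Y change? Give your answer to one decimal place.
34.0%

For Y = 28X:
If X → X(1 + 0.34)
Then Y → Y · (1 + 0.34)^1
     = Y · 1.3400

Percentage change = ((1 + 0.34)^1 − 1) × 100% = 34.0%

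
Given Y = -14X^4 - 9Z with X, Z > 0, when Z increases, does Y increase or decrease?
Y decreases

Taking the partial derivative:
∂Y/∂Z = -9

∂Y/∂Z = -9 < 0 (assuming positive values)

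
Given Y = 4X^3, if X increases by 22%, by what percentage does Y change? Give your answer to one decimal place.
81.6%

For Y = 4X^3:
If X → X(1 + 0.22)
Then Y → Y · (1 + 0.22)^3
     ≈ Y · 1.8158

Percentage change = ((1 + 0.22)^3 − 1) × 100% ≈ 81.6%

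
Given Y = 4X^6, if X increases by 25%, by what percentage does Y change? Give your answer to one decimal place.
281.5%

For Y = 4X^6:
If X → X(1 + 0.25)
Then Y → Y · (1 + 0.25)^6
     ≈ Y · 3.8147

Percentage change = ((1 + 0.25)^6 − 1) × 100% ≈ 281.5%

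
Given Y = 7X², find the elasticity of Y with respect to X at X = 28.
Elasticity = 2

Elasticity = (dY/dX) · (X/Y)

dY/dX = 14·X
At X = 28: dY/dX = 392, Y = 5488

Elasticity = 392 · (28 / 5488) = 2

Interpretation: for a small percentage change in X, the percentage change in Y is approximately 2.00 times as large.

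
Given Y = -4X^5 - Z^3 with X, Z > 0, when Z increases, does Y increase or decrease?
Y decreases

Taking the partial derivative:
∂Y/∂Z = -3Z^2

∂Y/∂Z = -3Z^2 < 0 (assuming positive values)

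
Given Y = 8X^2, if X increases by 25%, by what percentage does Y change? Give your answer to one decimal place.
56.3%

For Y = 8X^2:
If X → X(1 + 0.25)
Then Y → Y · (1 + 0.25)^2
     = Y · 1.5625

Percentage change = ((1 + 0.25)^2 − 1) × 100% ≈ 56.3%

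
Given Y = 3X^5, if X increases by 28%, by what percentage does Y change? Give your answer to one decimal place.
243.6%

For Y = 3X^5:
If X → X(1 + 0.28)
Then Y → Y · (1 + 0.28)^5
     ≈ Y · 3.4360

Percentage change = ((1 + 0.28)^5 − 1) × 100% ≈ 243.6%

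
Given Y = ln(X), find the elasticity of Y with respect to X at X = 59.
Elasticity = 1/ln(59) ≈ 0.2452

Elasticity = (dY/dX) · (X/Y)

dY/dX = 1/X
At X = 59: dY/dX = 1/59, Y = ln(59)

Elasticity = (1/59) · (59 / (ln(59))) = 1/ln(59) ≈ 0.2452

Interpretation: for a small percentage change in X, the percentage change in Y is approximately 0.25 times as large.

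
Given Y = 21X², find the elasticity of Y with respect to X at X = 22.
Elasticity = 2

Elasticity = (dY/dX) · (X/Y)

dY/dX = 42·X
At X = 22: dY/dX = 924, Y = 10164

Elasticity = 924 · (22 / 10164) = 2

Interpretation: for a small percentage change in X, the percentage change in Y is approximately 2.00 times as large.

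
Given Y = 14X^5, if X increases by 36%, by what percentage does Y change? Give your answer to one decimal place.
365.3%

For Y = 14X^5:
If X → X(1 + 0.36)
Then Y → Y · (1 + 0.36)^5
     ≈ Y · 4.6526

Percentage change = ((1 + 0.36)^5 − 1) × 100% ≈ 365.3%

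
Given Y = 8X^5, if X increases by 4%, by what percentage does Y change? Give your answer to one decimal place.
21.7%

For Y = 8X^5:
If X → X(1 + 0.04)
Then Y → Y · (1 + 0.04)^5
     ≈ Y · 1.2167

Percentage change = ((1 + 0.04)^5 − 1) × 100% ≈ 21.7%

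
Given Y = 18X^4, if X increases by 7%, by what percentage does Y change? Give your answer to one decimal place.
31.1%

For Y = 18X^4:
If X → X(1 + 0.07)
Then Y → Y · (1 + 0.07)^4
     ≈ Y · 1.3108

Percentage change = ((1 + 0.07)^4 − 1) × 100% ≈ 31.1%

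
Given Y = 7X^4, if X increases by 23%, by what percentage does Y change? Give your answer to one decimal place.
128.9%

For Y = 7X^4:
If X → X(1 + 0.23)
Then Y → Y · (1 + 0.23)^4
     ≈ Y · 2.2889

Percentage change = ((1 + 0.23)^4 − 1) × 100% ≈ 128.9%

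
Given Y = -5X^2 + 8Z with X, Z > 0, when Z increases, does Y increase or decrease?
Y increases

Taking the partial derivative:
∂Y/∂Z = 8

∂Y/∂Z = 8 > 0 (assuming positive values)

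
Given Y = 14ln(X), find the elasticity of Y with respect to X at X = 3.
Elasticity = 1/ln(3) ≈ 0.9102

Elasticity = (dY/dX) · (X/Y)

dY/dX = 14/X
At X = 3: dY/dX = 14/3, Y = 14·ln(3)

Elasticity = (14/3) · (3 / (14·ln(3))) = 1/ln(3) ≈ 0.9102

Interpretation: for a small percentage change in X, the percentage change in Y is approximately 0.91 times as large.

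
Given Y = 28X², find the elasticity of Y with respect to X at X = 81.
Elasticity = 2

Elasticity = (dY/dX) · (X/Y)

dY/dX = 56·X
At X = 81: dY/dX = 4536, Y = 183708

Elasticity = 4536 · (81 / 183708) = 2

Interpretation: for a small percentage change in X, the percentage change in Y is approximately 2.00 times as large.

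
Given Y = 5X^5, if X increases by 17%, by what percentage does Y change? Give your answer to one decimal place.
119.2%

For Y = 5X^5:
If X → X(1 + 0.17)
Then Y → Y · (1 + 0.17)^5
     ≈ Y · 2.1924

Percentage change = ((1 + 0.17)^5 − 1) × 100% ≈ 119.2%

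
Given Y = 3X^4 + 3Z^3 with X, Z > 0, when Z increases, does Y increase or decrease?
Y increases

Taking the partial derivative:
∂Y/∂Z = 9Z^2

∂Y/∂Z = 9Z^2 > 0 (assuming positive values)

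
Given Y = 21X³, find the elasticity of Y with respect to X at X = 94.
Elasticity = 3

Elasticity = (dY/dX) · (X/Y)

dY/dX = 63·X²
At X = 94: dY/dX = 556668, Y = 17442264

Elasticity = 556668 · (94 / 17442264) = 3

Interpretation: for a small percentage change in X, the percentage change in Y is approximately 3.00 times as large.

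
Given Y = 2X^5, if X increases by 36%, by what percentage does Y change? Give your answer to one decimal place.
365.3%

For Y = 2X^5:
If X → X(1 + 0.36)
Then Y → Y · (1 + 0.36)^5
     ≈ Y · 4.6526

Percentage change = ((1 + 0.36)^5 − 1) × 100% ≈ 365.3%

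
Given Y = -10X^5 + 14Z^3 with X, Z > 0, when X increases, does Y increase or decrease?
Y decreases

Taking the partial derivative:
∂Y/∂X = -50X^4

∂Y/∂X = -50X^4 < 0 (assuming positive values)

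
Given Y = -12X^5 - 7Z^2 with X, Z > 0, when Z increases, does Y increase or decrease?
Y decreases

Taking the partial derivative:
∂Y/∂Z = -14Z

∂Y/∂Z = -14Z < 0 (assuming positive values)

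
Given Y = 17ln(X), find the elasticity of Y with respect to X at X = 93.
Elasticity = 1/ln(93) ≈ 0.2206

Elasticity = (dY/dX) · (X/Y)

dY/dX = 17/X
At X = 93: dY/dX = 17/93, Y = 17·ln(93)

Elasticity = (17/93) · (93 / (17·ln(93))) = 1/ln(93) ≈ 0.2206

Interpretation: for a small percentage change in X, the percentage change in Y is approximately 0.22 times as large.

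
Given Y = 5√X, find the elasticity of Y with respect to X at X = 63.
Elasticity = 1/2

Elasticity = (dY/dX) · (X/Y)

dY/dX = 5/(2·√X)
At X = 63: dY/dX = 5·√7/42, Y = 15·√7

Elasticity = (5·√7/42) · (63 / (15·√7)) = 1/2

Interpretation: for a small percentage change in X, the percentage change in Y is approximately 0.50 times as large.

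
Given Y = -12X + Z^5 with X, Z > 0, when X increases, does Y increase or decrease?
Y decreases

Taking the partial derivative:
∂Y/∂X = -12

∂Y/∂X = -12 < 0 (assuming positive values)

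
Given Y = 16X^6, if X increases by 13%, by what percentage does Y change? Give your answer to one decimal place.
108.2%

For Y = 16X^6:
If X → X(1 + 0.13)
Then Y → Y · (1 + 0.13)^6
     ≈ Y · 2.0820

Percentage change = ((1 + 0.13)^6 − 1) × 100% ≈ 108.2%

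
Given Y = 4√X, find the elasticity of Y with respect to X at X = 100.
Elasticity = 1/2

Elasticity = (dY/dX) · (X/Y)

dY/dX = 2/√X
At X = 100: dY/dX = 1/5, Y = 40

Elasticity = (1/5) · (100 / 40) = 1/2

Interpretation: for a small percentage change in X, the percentage change in Y is approximately 0.50 times as large.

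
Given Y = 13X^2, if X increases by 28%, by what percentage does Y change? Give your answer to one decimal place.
63.8%

For Y = 13X^2:
If X → X(1 + 0.28)
Then Y → Y · (1 + 0.28)^2
     = Y · 1.6384

Percentage change = ((1 + 0.28)^2 − 1) × 100% ≈ 63.8%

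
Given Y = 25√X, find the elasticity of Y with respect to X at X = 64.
Elasticity = 1/2

Elasticity = (dY/dX) · (X/Y)

dY/dX = 25/(2·√X)
At X = 64: dY/dX = 25/16, Y = 200

Elasticity = (25/16) · (64 / 200) = 1/2

Interpretation: for a small percentage change in X, the percentage change in Y is approximately 0.50 times as large.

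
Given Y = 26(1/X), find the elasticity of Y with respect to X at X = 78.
Elasticity = -1

Elasticity = (dY/dX) · (X/Y)

dY/dX = -26/X²
At X = 78: dY/dX = -1/234, Y = 1/3

Elasticity = (-1/234) · (78 / (1/3)) = -1

Interpretation: for a small percentage change in X, the percentage change in Y is approximately -1.00 times as large.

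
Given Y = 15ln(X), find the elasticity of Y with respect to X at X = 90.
Elasticity = 1/ln(90) ≈ 0.2222

Elasticity = (dY/dX) · (X/Y)

dY/dX = 15/X
At X = 90: dY/dX = 1/6, Y = 15·ln(90)

Elasticity = (1/6) · (90 / (15·ln(90))) = 1/ln(90) ≈ 0.2222

Interpretation: for a small percentage change in X, the percentage change in Y is approximately 0.22 times as large.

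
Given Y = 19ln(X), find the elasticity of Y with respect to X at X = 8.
Elasticity = 1/ln(8) ≈ 0.4809

Elasticity = (dY/dX) · (X/Y)

dY/dX = 19/X
At X = 8: dY/dX = 19/8, Y = 19·ln(8)

Elasticity = (19/8) · (8 / (19·ln(8))) = 1/ln(8) ≈ 0.4809

Interpretation: for a small percentage change in X, the percentage change in Y is approximately 0.48 times as large.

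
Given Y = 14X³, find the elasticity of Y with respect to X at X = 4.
Elasticity = 3

Elasticity = (dY/dX) · (X/Y)

dY/dX = 42·X²
At X = 4: dY/dX = 672, Y = 896

Elasticity = 672 · (4 / 896) = 3

Interpretation: for a small percentage change in X, the percentage change in Y is approximately 3.00 times as large.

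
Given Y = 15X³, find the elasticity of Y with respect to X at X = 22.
Elasticity = 3

Elasticity = (dY/dX) · (X/Y)

dY/dX = 45·X²
At X = 22: dY/dX = 21780, Y = 159720

Elasticity = 21780 · (22 / 159720) = 3

Interpretation: for a small percentage change in X, the percentage change in Y is approximately 3.00 times as large.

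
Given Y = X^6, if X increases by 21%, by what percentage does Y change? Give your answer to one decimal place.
213.8%

For Y = X^6:
If X → X(1 + 0.21)
Then Y → Y · (1 + 0.21)^6
     ≈ Y · 3.1384

Percentage change = ((1 + 0.21)^6 − 1) × 100% ≈ 213.8%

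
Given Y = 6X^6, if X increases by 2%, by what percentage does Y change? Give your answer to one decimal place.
12.6%

For Y = 6X^6:
If X → X(1 + 0.02)
Then Y → Y · (1 + 0.02)^6
     ≈ Y · 1.1262

Percentage change = ((1 + 0.02)^6 − 1) × 100% ≈ 12.6%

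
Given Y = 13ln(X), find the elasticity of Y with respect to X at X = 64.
Elasticity = 1/ln(64) ≈ 0.2404

Elasticity = (dY/dX) · (X/Y)

dY/dX = 13/X
At X = 64: dY/dX = 13/64, Y = 13·ln(64)

Elasticity = (13/64) · (64 / (13·ln(64))) = 1/ln(64) ≈ 0.2404

Interpretation: for a small percentage change in X, the percentage change in Y is approximately 0.24 times as large.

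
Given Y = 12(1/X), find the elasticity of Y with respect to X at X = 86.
Elasticity = -1

Elasticity = (dY/dX) · (X/Y)

dY/dX = -12/X²
At X = 86: dY/dX = -3/1849, Y = 6/43

Elasticity = (-3/1849) · (86 / (6/43)) = -1

Interpretation: for a small percentage change in X, the percentage change in Y is approximately -1.00 times as large.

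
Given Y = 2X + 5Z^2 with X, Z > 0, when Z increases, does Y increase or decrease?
Y increases

Taking the partial derivative:
∂Y/∂Z = 10Z

∂Y/∂Z = 10Z > 0 (assuming positive values)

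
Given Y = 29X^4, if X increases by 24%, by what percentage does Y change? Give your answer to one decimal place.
136.4%

For Y = 29X^4:
If X → X(1 + 0.24)
Then Y → Y · (1 + 0.24)^4
     ≈ Y · 2.3642

Percentage change = ((1 + 0.24)^4 − 1) × 100% ≈ 136.4%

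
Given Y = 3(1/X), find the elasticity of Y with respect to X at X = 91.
Elasticity = -1

Elasticity = (dY/dX) · (X/Y)

dY/dX = -3/X²
At X = 91: dY/dX = -3/8281, Y = 3/91

Elasticity = (-3/8281) · (91 / (3/91)) = -1

Interpretation: for a small percentage change in X, the percentage change in Y is approximately -1.00 times as large.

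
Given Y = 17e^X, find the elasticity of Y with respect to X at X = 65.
Elasticity = 65

Elasticity = (dY/dX) · (X/Y)

dY/dX = 17·e^X
At X = 65: dY/dX = 17·e^65, Y = 17·e^65

Elasticity = (17·e^65) · (65 / (17·e^65)) = 65

Interpretation: for a small percentage change in X, the percentage change in Y is approximately 65.00 times as large.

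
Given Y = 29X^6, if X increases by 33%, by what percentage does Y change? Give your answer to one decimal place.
453.5%

For Y = 29X^6:
If X → X(1 + 0.33)
Then Y → Y · (1 + 0.33)^6
     ≈ Y · 5.5349

Percentage change = ((1 + 0.33)^6 − 1) × 100% ≈ 453.5%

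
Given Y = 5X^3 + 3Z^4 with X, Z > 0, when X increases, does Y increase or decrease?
Y increases

Taking the partial derivative:
∂Y/∂X = 15X^2

∂Y/∂X = 15X^2 > 0 (assuming positive values)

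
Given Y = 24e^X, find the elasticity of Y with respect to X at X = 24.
Elasticity = 24

Elasticity = (dY/dX) · (X/Y)

dY/dX = 24·e^X
At X = 24: dY/dX = 24·e^24, Y = 24·e^24

Elasticity = (24·e^24) · (24 / (24·e^24)) = 24

Interpretation: for a small percentage change in X, the percentage change in Y is approximately 24.00 times as large.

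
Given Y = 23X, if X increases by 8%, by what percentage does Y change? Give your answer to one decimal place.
8.0%

For Y = 23X:
If X → X(1 + 0.08)
Then Y → Y · (1 + 0.08)^1
     = Y · 1.0800

Percentage change = ((1 + 0.08)^1 − 1) × 100% = 8.0%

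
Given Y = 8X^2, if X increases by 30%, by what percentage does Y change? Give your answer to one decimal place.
69.0%

For Y = 8X^2:
If X → X(1 + 0.3)
Then Y → Y · (1 + 0.3)^2
     = Y · 1.6900

Percentage change = ((1 + 0.3)^2 − 1) × 100% = 69.0%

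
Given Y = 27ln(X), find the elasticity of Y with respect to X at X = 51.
Elasticity = 1/ln(51) ≈ 0.2543

Elasticity = (dY/dX) · (X/Y)

dY/dX = 27/X
At X = 51: dY/dX = 9/17, Y = 27·ln(51)

Elasticity = (9/17) · (51 / (27·ln(51))) = 1/ln(51) ≈ 0.2543

Interpretation: for a small percentage change in X, the percentage change in Y is approximately 0.25 times as large.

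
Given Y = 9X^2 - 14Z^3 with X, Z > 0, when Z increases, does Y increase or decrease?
Y decreases

Taking the partial derivative:
∂Y/∂Z = -42Z^2

∂Y/∂Z = -42Z^2 < 0 (assuming positive values)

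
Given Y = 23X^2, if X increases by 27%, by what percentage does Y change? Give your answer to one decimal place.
61.3%

For Y = 23X^2:
If X → X(1 + 0.27)
Then Y → Y · (1 + 0.27)^2
     = Y · 1.6129

Percentage change = ((1 + 0.27)^2 − 1) × 100% ≈ 61.3%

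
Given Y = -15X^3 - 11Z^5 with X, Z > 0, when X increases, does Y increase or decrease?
Y decreases

Taking the partial derivative:
∂Y/∂X = -45X^2

∂Y/∂X = -45X^2 < 0 (assuming positive values)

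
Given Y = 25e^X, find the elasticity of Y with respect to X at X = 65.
Elasticity = 65

Elasticity = (dY/dX) · (X/Y)

dY/dX = 25·e^X
At X = 65: dY/dX = 25·e^65, Y = 25·e^65

Elasticity = (25·e^65) · (65 / (25·e^65)) = 65

Interpretation: for a small percentage change in X, the percentage change in Y is approximately 65.00 times as large.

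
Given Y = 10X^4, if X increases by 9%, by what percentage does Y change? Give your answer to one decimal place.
41.2%

For Y = 10X^4:
If X → X(1 + 0.09)
Then Y → Y · (1 + 0.09)^4
     ≈ Y · 1.4116

Percentage change = ((1 + 0.09)^4 − 1) × 100% ≈ 41.2%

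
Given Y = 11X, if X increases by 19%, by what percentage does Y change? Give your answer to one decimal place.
19.0%

For Y = 11X:
If X → X(1 + 0.19)
Then Y → Y · (1 + 0.19)^1
     = Y · 1.1900

Percentage change = ((1 + 0.19)^1 − 1) × 100% = 19.0%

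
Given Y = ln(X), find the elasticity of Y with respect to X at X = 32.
Elasticity = 1/ln(32) ≈ 0.2885

Elasticity = (dY/dX) · (X/Y)

dY/dX = 1/X
At X = 32: dY/dX = 1/32, Y = ln(32)

Elasticity = (1/32) · (32 / (ln(32))) = 1/ln(32) ≈ 0.2885

Interpretation: for a small percentage change in X, the percentage change in Y is approximately 0.29 times as large.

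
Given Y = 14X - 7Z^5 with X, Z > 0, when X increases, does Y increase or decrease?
Y increases

Taking the partial derivative:
∂Y/∂X = 14

∂Y/∂X = 14 > 0 (assuming positive values)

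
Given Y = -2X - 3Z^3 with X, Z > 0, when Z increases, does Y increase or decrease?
Y decreases

Taking the partial derivative:
∂Y/∂Z = -9Z^2

∂Y/∂Z = -9Z^2 < 0 (assuming positive values)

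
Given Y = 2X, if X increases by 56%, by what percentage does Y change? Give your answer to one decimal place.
56.0%

For Y = 2X:
If X → X(1 + 0.56)
Then Y → Y · (1 + 0.56)^1
     = Y · 1.5600

Percentage change = ((1 + 0.56)^1 − 1) × 100% = 56.0%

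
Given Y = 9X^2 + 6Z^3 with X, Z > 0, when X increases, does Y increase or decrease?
Y increases

Taking the partial derivative:
∂Y/∂X = 18X

∂Y/∂X = 18X > 0 (assuming positive values)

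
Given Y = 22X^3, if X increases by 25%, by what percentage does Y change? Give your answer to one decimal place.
95.3%

For Y = 22X^3:
If X → X(1 + 0.25)
Then Y → Y · (1 + 0.25)^3
     ≈ Y · 1.9531

Percentage change = ((1 + 0.25)^3 − 1) × 100% ≈ 95.3%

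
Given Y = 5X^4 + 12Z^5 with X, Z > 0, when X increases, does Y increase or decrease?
Y increases

Taking the partial derivative:
∂Y/∂X = 20X^3

∂Y/∂X = 20X^3 > 0 (assuming positive values)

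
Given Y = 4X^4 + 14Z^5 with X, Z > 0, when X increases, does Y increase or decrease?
Y increases

Taking the partial derivative:
∂Y/∂X = 16X^3

∂Y/∂X = 16X^3 > 0 (assuming positive values)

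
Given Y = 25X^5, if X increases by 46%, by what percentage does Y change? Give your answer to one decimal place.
563.4%

For Y = 25X^5:
If X → X(1 + 0.46)
Then Y → Y · (1 + 0.46)^5
     ≈ Y · 6.6338

Percentage change = ((1 + 0.46)^5 − 1) × 100% ≈ 563.4%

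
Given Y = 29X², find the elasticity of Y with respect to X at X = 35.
Elasticity = 2

Elasticity = (dY/dX) · (X/Y)

dY/dX = 58·X
At X = 35: dY/dX = 2030, Y = 35525

Elasticity = 2030 · (35 / 35525) = 2

Interpretation: for a small percentage change in X, the percentage change in Y is approximately 2.00 times as large.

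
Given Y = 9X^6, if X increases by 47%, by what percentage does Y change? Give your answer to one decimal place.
909.0%

For Y = 9X^6:
If X → X(1 + 0.47)
Then Y → Y · (1 + 0.47)^6
     ≈ Y · 10.0903

Percentage change = ((1 + 0.47)^6 − 1) × 100% ≈ 909.0%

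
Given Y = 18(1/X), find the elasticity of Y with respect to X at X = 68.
Elasticity = -1

Elasticity = (dY/dX) · (X/Y)

dY/dX = -18/X²
At X = 68: dY/dX = -9/2312, Y = 9/34

Elasticity = (-9/2312) · (68 / (9/34)) = -1

Interpretation: for a small percentage change in X, the percentage change in Y is approximately -1.00 times as large.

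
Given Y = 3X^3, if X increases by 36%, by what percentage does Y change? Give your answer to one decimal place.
151.5%

For Y = 3X^3:
If X → X(1 + 0.36)
Then Y → Y · (1 + 0.36)^3
     ≈ Y · 2.5155

Percentage change = ((1 + 0.36)^3 − 1) × 100% ≈ 151.5%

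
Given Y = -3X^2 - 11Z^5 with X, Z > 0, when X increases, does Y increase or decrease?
Y decreases

Taking the partial derivative:
∂Y/∂X = -6X

∂Y/∂X = -6X < 0 (assuming positive values)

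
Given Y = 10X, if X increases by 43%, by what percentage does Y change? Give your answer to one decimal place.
43.0%

For Y = 10X:
If X → X(1 + 0.43)
Then Y → Y · (1 + 0.43)^1
     = Y · 1.4300

Percentage change = ((1 + 0.43)^1 − 1) × 100% = 43.0%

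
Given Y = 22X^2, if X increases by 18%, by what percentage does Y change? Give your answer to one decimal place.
39.2%

For Y = 22X^2:
If X → X(1 + 0.18)
Then Y → Y · (1 + 0.18)^2
     = Y · 1.3924

Percentage change = ((1 + 0.18)^2 − 1) × 100% ≈ 39.2%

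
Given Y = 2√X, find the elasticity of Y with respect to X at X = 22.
Elasticity = 1/2

Elasticity = (dY/dX) · (X/Y)

dY/dX = 1/√X
At X = 22: dY/dX = √22/22, Y = 2·√22

Elasticity = (√22/22) · (22 / (2·√22)) = 1/2

Interpretation: for a small percentage change in X, the percentage change in Y is approximately 0.50 times as large.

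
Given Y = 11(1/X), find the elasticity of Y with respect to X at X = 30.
Elasticity = -1

Elasticity = (dY/dX) · (X/Y)

dY/dX = -11/X²
At X = 30: dY/dX = -11/900, Y = 11/30

Elasticity = (-11/900) · (30 / (11/30)) = -1

Interpretation: for a small percentage change in X, the percentage change in Y is approximately -1.00 times as large.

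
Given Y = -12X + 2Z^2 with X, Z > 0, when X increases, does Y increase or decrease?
Y decreases

Taking the partial derivative:
∂Y/∂X = -12

∂Y/∂X = -12 < 0 (assuming positive values)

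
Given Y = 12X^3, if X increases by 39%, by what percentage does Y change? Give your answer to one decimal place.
168.6%

For Y = 12X^3:
If X → X(1 + 0.39)
Then Y → Y · (1 + 0.39)^3
     ≈ Y · 2.6856

Percentage change = ((1 + 0.39)^3 − 1) × 100% ≈ 168.6%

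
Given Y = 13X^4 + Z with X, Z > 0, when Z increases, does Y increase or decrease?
Y increases

Taking the partial derivative:
∂Y/∂Z = 1

∂Y/∂Z = 1 > 0 (assuming positive values)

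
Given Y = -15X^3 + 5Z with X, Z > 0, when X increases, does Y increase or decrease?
Y decreases

Taking the partial derivative:
∂Y/∂X = -45X^2

∂Y/∂X = -45X^2 < 0 (assuming positive values)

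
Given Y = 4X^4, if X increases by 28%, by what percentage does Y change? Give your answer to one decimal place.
168.4%

For Y = 4X^4:
If X → X(1 + 0.28)
Then Y → Y · (1 + 0.28)^4
     ≈ Y · 2.6844

Percentage change = ((1 + 0.28)^4 − 1) × 100% ≈ 168.4%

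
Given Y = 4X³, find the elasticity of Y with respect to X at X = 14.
Elasticity = 3

Elasticity = (dY/dX) · (X/Y)

dY/dX = 12·X²
At X = 14: dY/dX = 2352, Y = 10976

Elasticity = 2352 · (14 / 10976) = 3

Interpretation: for a small percentage change in X, the percentage change in Y is approximately 3.00 times as large.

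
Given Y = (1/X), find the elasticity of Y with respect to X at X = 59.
Elasticity = -1

Elasticity = (dY/dX) · (X/Y)

dY/dX = -1/X²
At X = 59: dY/dX = -1/3481, Y = 1/59

Elasticity = (-1/3481) · (59 / (1/59)) = -1

Interpretation: for a small percentage change in X, the percentage change in Y is approximately -1.00 times as large.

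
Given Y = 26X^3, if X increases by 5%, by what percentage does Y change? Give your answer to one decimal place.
15.8%

For Y = 26X^3:
If X → X(1 + 0.05)
Then Y → Y · (1 + 0.05)^3
     ≈ Y · 1.1576

Percentage change = ((1 + 0.05)^3 − 1) × 100% ≈ 15.8%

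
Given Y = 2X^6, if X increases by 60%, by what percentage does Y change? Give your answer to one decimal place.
1577.7%

For Y = 2X^6:
If X → X(1 + 0.6)
Then Y → Y · (1 + 0.6)^6
     ≈ Y · 16.7772

Percentage change = ((1 + 0.6)^6 − 1) × 100% ≈ 1577.7%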